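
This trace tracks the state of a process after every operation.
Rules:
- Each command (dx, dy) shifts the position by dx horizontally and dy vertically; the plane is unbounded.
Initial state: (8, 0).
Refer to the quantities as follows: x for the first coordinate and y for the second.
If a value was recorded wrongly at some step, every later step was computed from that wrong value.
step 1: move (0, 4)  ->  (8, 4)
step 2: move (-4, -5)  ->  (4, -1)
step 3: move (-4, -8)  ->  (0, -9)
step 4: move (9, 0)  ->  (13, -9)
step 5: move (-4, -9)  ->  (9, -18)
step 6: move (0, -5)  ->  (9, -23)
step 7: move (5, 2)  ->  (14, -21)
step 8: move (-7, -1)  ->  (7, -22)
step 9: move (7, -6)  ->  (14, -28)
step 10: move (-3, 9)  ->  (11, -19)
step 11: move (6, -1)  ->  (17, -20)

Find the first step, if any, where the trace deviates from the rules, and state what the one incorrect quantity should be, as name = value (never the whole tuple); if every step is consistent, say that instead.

Recomputing the run from the initial state:
step 1: x = 8, y = 4
step 2: x = 4, y = -1
step 3: x = 0, y = -9
step 4: x = 9, y = -9
step 5: x = 5, y = -18
step 6: x = 5, y = -23
step 7: x = 10, y = -21
step 8: x = 3, y = -22
step 9: x = 10, y = -28
step 10: x = 7, y = -19
step 11: x = 13, y = -20
The first disagreement with the trace is at step 4, where the value should be x = 9.

step 4, x = 9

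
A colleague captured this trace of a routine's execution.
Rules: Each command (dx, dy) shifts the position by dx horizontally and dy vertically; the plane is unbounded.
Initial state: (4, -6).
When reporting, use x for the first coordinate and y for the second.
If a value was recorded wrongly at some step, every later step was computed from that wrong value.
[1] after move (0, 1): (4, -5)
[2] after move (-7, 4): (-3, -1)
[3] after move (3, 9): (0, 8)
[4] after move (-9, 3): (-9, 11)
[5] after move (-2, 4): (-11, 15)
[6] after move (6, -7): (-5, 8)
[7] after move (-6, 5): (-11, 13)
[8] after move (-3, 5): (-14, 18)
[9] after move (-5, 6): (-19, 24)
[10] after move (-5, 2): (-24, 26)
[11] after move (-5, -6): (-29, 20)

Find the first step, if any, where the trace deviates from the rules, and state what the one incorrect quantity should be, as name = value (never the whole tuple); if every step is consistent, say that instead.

no error

1. x = 4 + (0) = 4, y = -6 + (1) = -5 (checks out)
2. x = 4 + (-7) = -3, y = -5 + (4) = -1 (consistent with the trace)
3. x = -3 + (3) = 0, y = -1 + (9) = 8 (confirmed correct)
4. x = 0 + (-9) = -9, y = 8 + (3) = 11 (exactly as logged)
5. x = -9 + (-2) = -11, y = 11 + (4) = 15 (same as recorded)
6. x = -11 + (6) = -5, y = 15 + (-7) = 8 (matches)
7. x = -5 + (-6) = -11, y = 8 + (5) = 13 (verified)
8. x = -11 + (-3) = -14, y = 13 + (5) = 18 (matches)
9. x = -14 + (-5) = -19, y = 18 + (6) = 24 (exactly as logged)
10. x = -19 + (-5) = -24, y = 24 + (2) = 26 (same as recorded)
11. x = -24 + (-5) = -29, y = 26 + (-6) = 20 (verified)
Nothing is out of place; the run is error-free.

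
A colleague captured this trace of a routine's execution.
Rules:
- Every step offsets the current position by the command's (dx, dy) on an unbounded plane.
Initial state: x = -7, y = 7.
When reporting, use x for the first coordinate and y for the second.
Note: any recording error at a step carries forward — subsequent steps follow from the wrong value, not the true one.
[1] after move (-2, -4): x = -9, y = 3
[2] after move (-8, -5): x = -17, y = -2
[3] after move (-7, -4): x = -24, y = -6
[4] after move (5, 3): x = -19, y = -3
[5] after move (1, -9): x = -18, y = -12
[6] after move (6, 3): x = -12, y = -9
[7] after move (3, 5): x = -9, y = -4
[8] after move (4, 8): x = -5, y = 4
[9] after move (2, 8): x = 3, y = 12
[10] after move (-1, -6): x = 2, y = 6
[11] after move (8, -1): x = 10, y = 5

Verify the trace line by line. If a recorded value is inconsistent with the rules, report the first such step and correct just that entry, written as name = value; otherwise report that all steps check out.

step 1: x = -7 + (-2) = -9, y = 7 + (-4) = 3 -> same as recorded
step 2: x = -9 + (-8) = -17, y = 3 + (-5) = -2 -> consistent with the trace
step 3: x = -17 + (-7) = -24, y = -2 + (-4) = -6 -> exactly as logged
step 4: x = -24 + (5) = -19, y = -6 + (3) = -3 -> matches
step 5: x = -19 + (1) = -18, y = -3 + (-9) = -12 -> checks out
step 6: x = -18 + (6) = -12, y = -12 + (3) = -9 -> exactly as logged
step 7: x = -12 + (3) = -9, y = -9 + (5) = -4 -> exactly as logged
step 8: x = -9 + (4) = -5, y = -4 + (8) = 4 -> confirmed correct
step 9: x = -5 + (2) = -3, y = 4 + (8) = 12 -> this is not what the trace shows
That makes step 9 the first incorrect line — x = -3 is what it should show.

step 9, x = -3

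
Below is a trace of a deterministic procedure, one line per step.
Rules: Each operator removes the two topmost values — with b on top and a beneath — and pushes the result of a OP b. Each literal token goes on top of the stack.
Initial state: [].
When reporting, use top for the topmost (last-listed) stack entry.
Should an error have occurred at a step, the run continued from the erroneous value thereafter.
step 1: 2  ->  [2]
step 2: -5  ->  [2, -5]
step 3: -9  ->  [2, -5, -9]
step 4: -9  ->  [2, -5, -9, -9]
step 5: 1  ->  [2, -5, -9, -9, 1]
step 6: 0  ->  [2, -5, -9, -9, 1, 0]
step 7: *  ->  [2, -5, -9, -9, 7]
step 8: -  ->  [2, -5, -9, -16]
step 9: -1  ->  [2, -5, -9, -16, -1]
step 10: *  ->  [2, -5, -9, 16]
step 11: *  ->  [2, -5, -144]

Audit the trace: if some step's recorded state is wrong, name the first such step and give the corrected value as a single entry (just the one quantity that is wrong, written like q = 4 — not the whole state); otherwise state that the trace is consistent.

step 1: push 2: top = 2 -> in agreement
step 2: push -5: top = -5 -> no discrepancy
step 3: push -9: top = -9 -> same as recorded
step 4: push -9: top = -9 -> same as recorded
step 5: push 1: top = 1 -> confirmed correct
step 6: push 0: top = 0 -> consistent with the trace
step 7: 1 * 0 = 0 -> not what was recorded
Conclusion: step 7 carries the first error; the entry should be top = 0.

step 7, top = 0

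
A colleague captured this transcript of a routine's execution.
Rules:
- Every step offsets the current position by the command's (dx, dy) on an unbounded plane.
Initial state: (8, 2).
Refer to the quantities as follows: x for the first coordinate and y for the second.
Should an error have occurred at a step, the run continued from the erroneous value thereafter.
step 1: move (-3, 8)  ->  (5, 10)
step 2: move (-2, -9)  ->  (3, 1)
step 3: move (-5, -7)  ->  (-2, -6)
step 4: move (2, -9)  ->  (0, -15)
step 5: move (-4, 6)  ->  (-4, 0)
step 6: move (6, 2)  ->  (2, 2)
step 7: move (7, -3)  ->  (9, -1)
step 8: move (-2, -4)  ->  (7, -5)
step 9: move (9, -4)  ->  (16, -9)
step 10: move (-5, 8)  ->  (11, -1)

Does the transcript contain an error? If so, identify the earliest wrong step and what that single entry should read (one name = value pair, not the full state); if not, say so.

step 5, y = -9

Recomputing the run from the initial state:
step 1: x = 5, y = 10
step 2: x = 3, y = 1
step 3: x = -2, y = -6
step 4: x = 0, y = -15
step 5: x = -4, y = -9
step 6: x = 2, y = -7
step 7: x = 9, y = -10
step 8: x = 7, y = -14
step 9: x = 16, y = -18
step 10: x = 11, y = -10
The first disagreement with the transcript is at step 5, where the value should be y = -9.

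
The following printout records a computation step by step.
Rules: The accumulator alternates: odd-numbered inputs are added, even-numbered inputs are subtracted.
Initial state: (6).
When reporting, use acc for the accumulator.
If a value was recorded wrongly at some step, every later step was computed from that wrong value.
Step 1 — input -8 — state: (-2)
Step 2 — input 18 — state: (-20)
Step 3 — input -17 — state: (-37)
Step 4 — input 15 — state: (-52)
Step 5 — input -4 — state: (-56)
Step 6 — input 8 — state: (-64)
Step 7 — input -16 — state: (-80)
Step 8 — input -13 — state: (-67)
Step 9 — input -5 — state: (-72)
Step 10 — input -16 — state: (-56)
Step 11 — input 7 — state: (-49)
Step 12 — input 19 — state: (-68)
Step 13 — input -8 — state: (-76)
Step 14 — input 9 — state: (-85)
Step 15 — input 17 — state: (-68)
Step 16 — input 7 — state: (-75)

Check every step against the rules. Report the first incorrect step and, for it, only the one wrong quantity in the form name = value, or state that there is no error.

step 1: acc = 6 + -8 = -2 -> agrees with the printout
step 2: acc = -2 - 18 = -20 -> checks out
step 3: acc = -20 + -17 = -37 -> confirmed correct
step 4: acc = -37 - 15 = -52 -> no discrepancy
step 5: acc = -52 + -4 = -56 -> verified
step 6: acc = -56 - 8 = -64 -> matches
step 7: acc = -64 + -16 = -80 -> matches
step 8: acc = -80 - -13 = -67 -> confirmed correct
step 9: acc = -67 + -5 = -72 -> in agreement
step 10: acc = -72 - -16 = -56 -> checks out
step 11: acc = -56 + 7 = -49 -> consistent with the printout
step 12: acc = -49 - 19 = -68 -> agrees with the printout
step 13: acc = -68 + -8 = -76 -> no discrepancy
step 14: acc = -76 - 9 = -85 -> in agreement
step 15: acc = -85 + 17 = -68 -> verified
step 16: acc = -68 - 7 = -75 -> exactly as logged
The whole run recomputes cleanly — no discrepancies.

no error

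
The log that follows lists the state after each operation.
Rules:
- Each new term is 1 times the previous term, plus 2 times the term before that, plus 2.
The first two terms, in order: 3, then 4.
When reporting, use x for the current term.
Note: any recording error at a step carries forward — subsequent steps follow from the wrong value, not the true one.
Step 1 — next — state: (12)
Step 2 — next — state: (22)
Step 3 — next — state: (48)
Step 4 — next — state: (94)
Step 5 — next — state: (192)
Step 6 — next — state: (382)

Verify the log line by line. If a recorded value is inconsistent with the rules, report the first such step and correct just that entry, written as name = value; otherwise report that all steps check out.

no error

1. x = 1*(4) + (2)*(3) + (2) = 12 (verified)
2. x = 1*(12) + (2)*(4) + (2) = 22 (no discrepancy)
3. x = 1*(22) + (2)*(12) + (2) = 48 (verified)
4. x = 1*(48) + (2)*(22) + (2) = 94 (same as recorded)
5. x = 1*(94) + (2)*(48) + (2) = 192 (same as recorded)
6. x = 1*(192) + (2)*(94) + (2) = 382 (consistent with the log)
The whole run recomputes cleanly — no discrepancies.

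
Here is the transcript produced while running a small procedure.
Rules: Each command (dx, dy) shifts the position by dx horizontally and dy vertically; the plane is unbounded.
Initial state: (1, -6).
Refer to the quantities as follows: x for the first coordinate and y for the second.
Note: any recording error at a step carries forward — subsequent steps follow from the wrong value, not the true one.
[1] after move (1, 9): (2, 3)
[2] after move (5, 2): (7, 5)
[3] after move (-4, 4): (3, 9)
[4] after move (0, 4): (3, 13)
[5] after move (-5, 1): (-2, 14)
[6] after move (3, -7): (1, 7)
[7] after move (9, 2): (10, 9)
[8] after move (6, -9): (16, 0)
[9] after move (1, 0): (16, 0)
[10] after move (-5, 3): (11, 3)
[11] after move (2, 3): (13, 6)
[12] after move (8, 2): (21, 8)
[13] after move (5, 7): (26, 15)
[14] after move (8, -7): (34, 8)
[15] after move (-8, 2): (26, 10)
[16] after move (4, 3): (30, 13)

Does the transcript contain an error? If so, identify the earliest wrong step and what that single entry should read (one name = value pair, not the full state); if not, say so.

Step 1: x = 1 + (1) = 2, y = -6 + (9) = 3 — in agreement.
Step 2: x = 2 + (5) = 7, y = 3 + (2) = 5 — in agreement.
Step 3: x = 7 + (-4) = 3, y = 5 + (4) = 9 — confirmed correct.
Step 4: x = 3 + (0) = 3, y = 9 + (4) = 13 — verified.
Step 5: x = 3 + (-5) = -2, y = 13 + (1) = 14 — consistent with the transcript.
Step 6: x = -2 + (3) = 1, y = 14 + (-7) = 7 — same as recorded.
Step 7: x = 1 + (9) = 10, y = 7 + (2) = 9 — consistent with the transcript.
Step 8: x = 10 + (6) = 16, y = 9 + (-9) = 0 — agrees with the transcript.
Step 9: x = 16 + (1) = 17, y = 0 + (0) = 0 — the recorded entry deviates here.
First deviation found at step 9; the corrected entry is x = 17.

step 9, x = 17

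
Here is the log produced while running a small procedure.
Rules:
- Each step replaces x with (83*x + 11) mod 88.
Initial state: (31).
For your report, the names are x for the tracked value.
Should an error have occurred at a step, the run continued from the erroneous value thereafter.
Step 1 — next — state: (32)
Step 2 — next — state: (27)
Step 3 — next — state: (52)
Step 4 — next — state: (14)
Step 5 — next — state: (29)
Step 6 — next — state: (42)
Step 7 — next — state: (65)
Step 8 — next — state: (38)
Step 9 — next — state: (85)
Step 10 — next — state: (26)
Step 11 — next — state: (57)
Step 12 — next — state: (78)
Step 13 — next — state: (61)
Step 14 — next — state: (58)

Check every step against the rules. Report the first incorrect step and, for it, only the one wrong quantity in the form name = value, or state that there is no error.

step 4, x = 15

Recomputing the run from the initial state:
step 1: x = 32
step 2: x = 27
step 3: x = 52
step 4: x = 15
step 5: x = 24
step 6: x = 67
step 7: x = 28
step 8: x = 47
step 9: x = 40
step 10: x = 75
step 11: x = 76
step 12: x = 71
step 13: x = 8
step 14: x = 59
The first disagreement with the log is at step 4, where the value should be x = 15.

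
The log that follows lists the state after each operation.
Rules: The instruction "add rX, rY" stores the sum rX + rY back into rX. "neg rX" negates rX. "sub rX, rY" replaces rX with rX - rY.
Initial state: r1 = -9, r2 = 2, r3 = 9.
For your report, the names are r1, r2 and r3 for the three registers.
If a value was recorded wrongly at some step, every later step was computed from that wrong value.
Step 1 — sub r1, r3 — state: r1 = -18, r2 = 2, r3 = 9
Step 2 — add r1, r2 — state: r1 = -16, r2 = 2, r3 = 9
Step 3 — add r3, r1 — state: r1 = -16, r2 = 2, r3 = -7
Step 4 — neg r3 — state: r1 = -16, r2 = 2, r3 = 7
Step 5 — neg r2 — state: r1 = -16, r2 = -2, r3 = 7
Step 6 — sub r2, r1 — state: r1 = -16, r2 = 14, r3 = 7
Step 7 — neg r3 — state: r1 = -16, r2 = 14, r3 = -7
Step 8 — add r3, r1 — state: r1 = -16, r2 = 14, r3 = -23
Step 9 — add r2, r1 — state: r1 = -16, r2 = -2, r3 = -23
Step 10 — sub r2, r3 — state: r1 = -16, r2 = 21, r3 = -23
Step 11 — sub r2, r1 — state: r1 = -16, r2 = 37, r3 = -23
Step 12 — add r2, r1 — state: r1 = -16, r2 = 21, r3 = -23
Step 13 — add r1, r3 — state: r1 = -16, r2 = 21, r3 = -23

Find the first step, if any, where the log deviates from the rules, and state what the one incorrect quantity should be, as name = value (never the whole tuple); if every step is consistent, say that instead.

step 13, r1 = -39

step 1: r1 = -9 - 9 = -18 -> no discrepancy
step 2: r1 = -18 + 2 = -16 -> consistent with the log
step 3: r3 = 9 + -16 = -7 -> agrees with the log
step 4: r3 = -(-7) = 7 -> checks out
step 5: r2 = -(2) = -2 -> consistent with the log
step 6: r2 = -2 - -16 = 14 -> exactly as logged
step 7: r3 = -(7) = -7 -> agrees with the log
step 8: r3 = -7 + -16 = -23 -> exactly as logged
step 9: r2 = 14 + -16 = -2 -> verified
step 10: r2 = -2 - -23 = 21 -> checks out
step 11: r2 = 21 - -16 = 37 -> in agreement
step 12: r2 = 37 + -16 = 21 -> in agreement
step 13: r1 = -16 + -23 = -39 -> the recorded entry deviates here
Step 13 is the first one off; corrected, r1 = -39.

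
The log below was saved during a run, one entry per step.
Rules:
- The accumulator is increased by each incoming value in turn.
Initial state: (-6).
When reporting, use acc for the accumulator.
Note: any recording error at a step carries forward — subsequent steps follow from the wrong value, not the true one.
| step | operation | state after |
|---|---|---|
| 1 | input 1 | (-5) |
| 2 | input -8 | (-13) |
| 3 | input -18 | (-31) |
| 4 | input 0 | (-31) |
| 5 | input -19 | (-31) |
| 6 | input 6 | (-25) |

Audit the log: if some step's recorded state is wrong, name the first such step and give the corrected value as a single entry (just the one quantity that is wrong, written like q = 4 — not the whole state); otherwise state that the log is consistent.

step 5, acc = -50

Recomputing the run from the initial state:
step 1: acc = -5
step 2: acc = -13
step 3: acc = -31
step 4: acc = -31
step 5: acc = -50
step 6: acc = -44
The first disagreement with the log is at step 5, where the value should be acc = -50.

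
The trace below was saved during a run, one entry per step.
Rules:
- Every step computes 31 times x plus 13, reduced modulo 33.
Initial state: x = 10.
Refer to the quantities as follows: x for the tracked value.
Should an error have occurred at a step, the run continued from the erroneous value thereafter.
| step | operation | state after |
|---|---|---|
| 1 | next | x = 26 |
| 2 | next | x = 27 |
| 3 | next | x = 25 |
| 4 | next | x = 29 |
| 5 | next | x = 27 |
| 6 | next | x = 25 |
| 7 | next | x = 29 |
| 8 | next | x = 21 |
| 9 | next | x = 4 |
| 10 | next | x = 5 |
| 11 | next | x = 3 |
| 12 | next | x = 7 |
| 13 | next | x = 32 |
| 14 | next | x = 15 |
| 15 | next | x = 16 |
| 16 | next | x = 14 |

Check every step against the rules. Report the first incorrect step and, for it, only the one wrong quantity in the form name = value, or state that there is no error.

step 5, x = 21

step 1: x = (31*10 + 13) mod 33 = 26 -> checks out
step 2: x = (31*26 + 13) mod 33 = 27 -> same as recorded
step 3: x = (31*27 + 13) mod 33 = 25 -> confirmed correct
step 4: x = (31*25 + 13) mod 33 = 29 -> agrees with the trace
step 5: x = (31*29 + 13) mod 33 = 21 -> not what was recorded
Conclusion: step 5 carries the first error; the entry should be x = 21.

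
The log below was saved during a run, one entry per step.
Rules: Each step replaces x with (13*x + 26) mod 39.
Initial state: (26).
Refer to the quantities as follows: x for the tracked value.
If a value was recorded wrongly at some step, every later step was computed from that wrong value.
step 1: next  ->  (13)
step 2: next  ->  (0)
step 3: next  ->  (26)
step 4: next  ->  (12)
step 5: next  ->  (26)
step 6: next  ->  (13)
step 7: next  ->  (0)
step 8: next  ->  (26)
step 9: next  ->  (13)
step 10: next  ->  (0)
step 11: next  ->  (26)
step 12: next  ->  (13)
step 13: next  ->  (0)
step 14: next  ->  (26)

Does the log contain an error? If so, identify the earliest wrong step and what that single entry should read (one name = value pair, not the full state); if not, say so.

Recomputing the run from the initial state:
step 1: x = 13
step 2: x = 0
step 3: x = 26
step 4: x = 13
step 5: x = 0
step 6: x = 26
step 7: x = 13
step 8: x = 0
step 9: x = 26
step 10: x = 13
step 11: x = 0
step 12: x = 26
step 13: x = 13
step 14: x = 0
The first disagreement with the log is at step 4, where the value should be x = 13.

step 4, x = 13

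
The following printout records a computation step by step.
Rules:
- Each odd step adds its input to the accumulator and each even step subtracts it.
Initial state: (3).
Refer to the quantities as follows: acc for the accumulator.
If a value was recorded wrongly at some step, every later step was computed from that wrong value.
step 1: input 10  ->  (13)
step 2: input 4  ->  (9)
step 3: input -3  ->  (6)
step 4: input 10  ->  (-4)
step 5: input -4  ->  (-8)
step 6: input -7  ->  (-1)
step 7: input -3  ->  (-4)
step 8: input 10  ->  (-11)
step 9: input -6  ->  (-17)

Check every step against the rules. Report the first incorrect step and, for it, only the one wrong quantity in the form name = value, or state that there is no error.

step 8, acc = -14

Recomputing the run from the initial state:
step 1: acc = 13
step 2: acc = 9
step 3: acc = 6
step 4: acc = -4
step 5: acc = -8
step 6: acc = -1
step 7: acc = -4
step 8: acc = -14
step 9: acc = -20
The first disagreement with the printout is at step 8, where the value should be acc = -14.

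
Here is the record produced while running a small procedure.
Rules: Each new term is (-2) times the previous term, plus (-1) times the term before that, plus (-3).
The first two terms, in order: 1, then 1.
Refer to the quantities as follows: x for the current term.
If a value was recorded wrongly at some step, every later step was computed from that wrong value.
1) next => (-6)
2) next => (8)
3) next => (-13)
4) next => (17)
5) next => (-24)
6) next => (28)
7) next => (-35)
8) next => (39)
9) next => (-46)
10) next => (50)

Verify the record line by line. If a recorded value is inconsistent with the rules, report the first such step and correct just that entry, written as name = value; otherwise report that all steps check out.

step 4, x = 15

Recomputing the run from the initial state:
step 1: x = -6
step 2: x = 8
step 3: x = -13
step 4: x = 15
step 5: x = -20
step 6: x = 22
step 7: x = -27
step 8: x = 29
step 9: x = -34
step 10: x = 36
The first disagreement with the record is at step 4, where the value should be x = 15.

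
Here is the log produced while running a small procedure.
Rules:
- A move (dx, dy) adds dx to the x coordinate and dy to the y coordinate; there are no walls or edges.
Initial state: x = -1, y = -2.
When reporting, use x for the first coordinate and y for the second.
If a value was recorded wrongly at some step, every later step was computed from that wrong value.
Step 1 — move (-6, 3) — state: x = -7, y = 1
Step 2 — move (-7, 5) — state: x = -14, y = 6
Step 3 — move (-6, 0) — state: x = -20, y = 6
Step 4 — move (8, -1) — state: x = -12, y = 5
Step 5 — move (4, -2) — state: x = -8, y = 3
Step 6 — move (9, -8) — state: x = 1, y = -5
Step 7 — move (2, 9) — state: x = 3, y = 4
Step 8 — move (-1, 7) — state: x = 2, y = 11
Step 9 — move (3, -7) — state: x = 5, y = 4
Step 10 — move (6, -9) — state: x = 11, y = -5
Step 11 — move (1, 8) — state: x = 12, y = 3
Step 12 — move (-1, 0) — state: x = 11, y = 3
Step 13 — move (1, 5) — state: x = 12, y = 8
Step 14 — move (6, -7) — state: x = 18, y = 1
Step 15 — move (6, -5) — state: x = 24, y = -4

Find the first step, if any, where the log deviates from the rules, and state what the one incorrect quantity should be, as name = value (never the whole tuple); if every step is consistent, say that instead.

no error

1. x = -1 + (-6) = -7, y = -2 + (3) = 1 (same as recorded)
2. x = -7 + (-7) = -14, y = 1 + (5) = 6 (in agreement)
3. x = -14 + (-6) = -20, y = 6 + (0) = 6 (matches)
4. x = -20 + (8) = -12, y = 6 + (-1) = 5 (consistent with the log)
5. x = -12 + (4) = -8, y = 5 + (-2) = 3 (same as recorded)
6. x = -8 + (9) = 1, y = 3 + (-8) = -5 (consistent with the log)
7. x = 1 + (2) = 3, y = -5 + (9) = 4 (no discrepancy)
8. x = 3 + (-1) = 2, y = 4 + (7) = 11 (matches)
9. x = 2 + (3) = 5, y = 11 + (-7) = 4 (checks out)
10. x = 5 + (6) = 11, y = 4 + (-9) = -5 (exactly as logged)
11. x = 11 + (1) = 12, y = -5 + (8) = 3 (in agreement)
12. x = 12 + (-1) = 11, y = 3 + (0) = 3 (verified)
13. x = 11 + (1) = 12, y = 3 + (5) = 8 (matches)
14. x = 12 + (6) = 18, y = 8 + (-7) = 1 (checks out)
15. x = 18 + (6) = 24, y = 1 + (-5) = -4 (matches)
Nothing is out of place; the run is error-free.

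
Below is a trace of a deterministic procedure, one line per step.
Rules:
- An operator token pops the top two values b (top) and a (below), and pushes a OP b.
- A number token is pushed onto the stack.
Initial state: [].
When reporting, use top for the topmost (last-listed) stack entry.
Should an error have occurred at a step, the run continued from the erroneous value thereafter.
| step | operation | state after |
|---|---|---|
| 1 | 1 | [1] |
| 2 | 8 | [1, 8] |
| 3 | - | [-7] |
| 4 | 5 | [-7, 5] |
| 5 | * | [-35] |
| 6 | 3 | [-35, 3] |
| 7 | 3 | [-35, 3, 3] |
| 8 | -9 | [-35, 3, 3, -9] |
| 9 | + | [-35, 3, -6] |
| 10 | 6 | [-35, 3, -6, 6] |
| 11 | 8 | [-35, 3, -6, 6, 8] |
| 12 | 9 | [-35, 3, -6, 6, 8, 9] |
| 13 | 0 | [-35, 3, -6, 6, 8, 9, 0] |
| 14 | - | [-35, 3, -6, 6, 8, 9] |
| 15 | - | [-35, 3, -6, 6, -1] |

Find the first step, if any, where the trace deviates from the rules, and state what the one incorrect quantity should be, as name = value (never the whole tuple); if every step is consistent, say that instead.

no error

Recomputing the run from the initial state:
step 1: [1]
step 2: [1, 8]
step 3: [-7]
step 4: [-7, 5]
step 5: [-35]
step 6: [-35, 3]
step 7: [-35, 3, 3]
step 8: [-35, 3, 3, -9]
step 9: [-35, 3, -6]
step 10: [-35, 3, -6, 6]
step 11: [-35, 3, -6, 6, 8]
step 12: [-35, 3, -6, 6, 8, 9]
step 13: [-35, 3, -6, 6, 8, 9, 0]
step 14: [-35, 3, -6, 6, 8, 9]
step 15: [-35, 3, -6, 6, -1]
This matches the trace at every step.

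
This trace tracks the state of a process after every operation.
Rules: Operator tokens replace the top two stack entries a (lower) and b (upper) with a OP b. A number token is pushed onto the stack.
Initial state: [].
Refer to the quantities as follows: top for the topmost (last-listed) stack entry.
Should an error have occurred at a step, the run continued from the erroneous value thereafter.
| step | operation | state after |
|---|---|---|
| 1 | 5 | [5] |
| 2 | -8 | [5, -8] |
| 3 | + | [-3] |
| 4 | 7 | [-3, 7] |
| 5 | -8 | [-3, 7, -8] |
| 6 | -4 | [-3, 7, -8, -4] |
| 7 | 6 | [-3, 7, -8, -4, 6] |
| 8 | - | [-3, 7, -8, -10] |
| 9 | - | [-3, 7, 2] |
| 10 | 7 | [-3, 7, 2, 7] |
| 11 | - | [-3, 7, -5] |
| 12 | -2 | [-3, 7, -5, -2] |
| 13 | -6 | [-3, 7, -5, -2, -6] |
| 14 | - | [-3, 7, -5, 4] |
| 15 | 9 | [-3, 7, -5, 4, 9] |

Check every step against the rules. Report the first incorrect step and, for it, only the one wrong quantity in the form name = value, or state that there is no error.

no error

1. push 5: top = 5 (checks out)
2. push -8: top = -8 (confirmed correct)
3. 5 + -8 = -3 (verified)
4. push 7: top = 7 (confirmed correct)
5. push -8: top = -8 (confirmed correct)
6. push -4: top = -4 (matches)
7. push 6: top = 6 (agrees with the trace)
8. -4 - 6 = -10 (confirmed correct)
9. -8 - -10 = 2 (in agreement)
10. push 7: top = 7 (agrees with the trace)
11. 2 - 7 = -5 (confirmed correct)
12. push -2: top = -2 (same as recorded)
13. push -6: top = -6 (consistent with the trace)
14. -2 - -6 = 4 (agrees with the trace)
15. push 9: top = 9 (agrees with the trace)
The whole run recomputes cleanly — no discrepancies.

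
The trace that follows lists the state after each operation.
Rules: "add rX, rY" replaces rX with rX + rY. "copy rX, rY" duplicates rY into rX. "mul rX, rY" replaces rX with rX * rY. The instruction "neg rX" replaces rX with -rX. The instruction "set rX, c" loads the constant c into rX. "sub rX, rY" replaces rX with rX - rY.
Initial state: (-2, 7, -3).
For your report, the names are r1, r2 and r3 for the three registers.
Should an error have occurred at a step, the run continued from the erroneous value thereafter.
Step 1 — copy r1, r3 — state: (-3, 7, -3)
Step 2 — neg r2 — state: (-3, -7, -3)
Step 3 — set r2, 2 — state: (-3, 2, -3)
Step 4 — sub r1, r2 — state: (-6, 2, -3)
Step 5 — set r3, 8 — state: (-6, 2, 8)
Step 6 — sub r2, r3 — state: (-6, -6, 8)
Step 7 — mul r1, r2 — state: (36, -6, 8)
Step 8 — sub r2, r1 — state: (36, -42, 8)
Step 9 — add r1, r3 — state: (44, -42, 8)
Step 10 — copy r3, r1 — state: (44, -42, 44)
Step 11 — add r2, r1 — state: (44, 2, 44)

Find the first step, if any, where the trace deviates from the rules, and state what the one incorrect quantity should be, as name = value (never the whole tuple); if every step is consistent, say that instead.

Recomputing the run from the initial state:
step 1: r1 = -3, r2 = 7, r3 = -3
step 2: r1 = -3, r2 = -7, r3 = -3
step 3: r1 = -3, r2 = 2, r3 = -3
step 4: r1 = -5, r2 = 2, r3 = -3
step 5: r1 = -5, r2 = 2, r3 = 8
step 6: r1 = -5, r2 = -6, r3 = 8
step 7: r1 = 30, r2 = -6, r3 = 8
step 8: r1 = 30, r2 = -36, r3 = 8
step 9: r1 = 38, r2 = -36, r3 = 8
step 10: r1 = 38, r2 = -36, r3 = 38
step 11: r1 = 38, r2 = 2, r3 = 38
The first disagreement with the trace is at step 4, where the value should be r1 = -5.

step 4, r1 = -5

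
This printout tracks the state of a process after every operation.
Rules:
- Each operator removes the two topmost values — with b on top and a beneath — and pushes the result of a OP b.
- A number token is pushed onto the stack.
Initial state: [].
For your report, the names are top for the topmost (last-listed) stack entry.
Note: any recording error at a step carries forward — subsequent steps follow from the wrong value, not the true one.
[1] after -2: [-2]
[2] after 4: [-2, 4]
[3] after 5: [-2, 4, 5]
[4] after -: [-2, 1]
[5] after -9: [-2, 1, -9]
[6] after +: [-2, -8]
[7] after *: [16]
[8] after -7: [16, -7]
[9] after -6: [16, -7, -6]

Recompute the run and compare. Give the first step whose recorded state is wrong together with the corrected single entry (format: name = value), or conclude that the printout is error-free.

step 4, top = -1

Step 1: push -2: top = -2 — consistent with the printout.
Step 2: push 4: top = 4 — confirmed correct.
Step 3: push 5: top = 5 — checks out.
Step 4: 4 - 5 = -1 — the printout disagrees here.
That makes step 4 the first incorrect line — top = -1 is what it should show.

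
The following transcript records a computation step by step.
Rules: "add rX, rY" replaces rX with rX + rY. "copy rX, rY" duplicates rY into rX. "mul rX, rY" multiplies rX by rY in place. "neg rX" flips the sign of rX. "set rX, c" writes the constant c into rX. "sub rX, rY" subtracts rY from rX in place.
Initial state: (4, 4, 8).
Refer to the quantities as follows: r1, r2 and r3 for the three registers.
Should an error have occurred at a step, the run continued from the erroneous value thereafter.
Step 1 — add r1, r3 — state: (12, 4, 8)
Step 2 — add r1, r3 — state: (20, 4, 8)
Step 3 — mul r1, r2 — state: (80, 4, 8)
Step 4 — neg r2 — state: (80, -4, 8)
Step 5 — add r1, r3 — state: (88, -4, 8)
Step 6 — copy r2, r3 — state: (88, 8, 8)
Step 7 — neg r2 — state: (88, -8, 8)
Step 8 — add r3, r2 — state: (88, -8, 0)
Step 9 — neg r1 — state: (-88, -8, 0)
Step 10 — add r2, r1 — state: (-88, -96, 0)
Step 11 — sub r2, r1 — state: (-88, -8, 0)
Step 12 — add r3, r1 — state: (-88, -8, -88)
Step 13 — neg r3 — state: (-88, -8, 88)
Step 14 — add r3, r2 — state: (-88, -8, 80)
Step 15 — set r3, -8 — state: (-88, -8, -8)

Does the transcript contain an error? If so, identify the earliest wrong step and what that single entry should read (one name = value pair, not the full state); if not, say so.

Recomputing the run from the initial state:
step 1: r1 = 12, r2 = 4, r3 = 8
step 2: r1 = 20, r2 = 4, r3 = 8
step 3: r1 = 80, r2 = 4, r3 = 8
step 4: r1 = 80, r2 = -4, r3 = 8
step 5: r1 = 88, r2 = -4, r3 = 8
step 6: r1 = 88, r2 = 8, r3 = 8
step 7: r1 = 88, r2 = -8, r3 = 8
step 8: r1 = 88, r2 = -8, r3 = 0
step 9: r1 = -88, r2 = -8, r3 = 0
step 10: r1 = -88, r2 = -96, r3 = 0
step 11: r1 = -88, r2 = -8, r3 = 0
step 12: r1 = -88, r2 = -8, r3 = -88
step 13: r1 = -88, r2 = -8, r3 = 88
step 14: r1 = -88, r2 = -8, r3 = 80
step 15: r1 = -88, r2 = -8, r3 = -8
This matches the transcript at every step.

no error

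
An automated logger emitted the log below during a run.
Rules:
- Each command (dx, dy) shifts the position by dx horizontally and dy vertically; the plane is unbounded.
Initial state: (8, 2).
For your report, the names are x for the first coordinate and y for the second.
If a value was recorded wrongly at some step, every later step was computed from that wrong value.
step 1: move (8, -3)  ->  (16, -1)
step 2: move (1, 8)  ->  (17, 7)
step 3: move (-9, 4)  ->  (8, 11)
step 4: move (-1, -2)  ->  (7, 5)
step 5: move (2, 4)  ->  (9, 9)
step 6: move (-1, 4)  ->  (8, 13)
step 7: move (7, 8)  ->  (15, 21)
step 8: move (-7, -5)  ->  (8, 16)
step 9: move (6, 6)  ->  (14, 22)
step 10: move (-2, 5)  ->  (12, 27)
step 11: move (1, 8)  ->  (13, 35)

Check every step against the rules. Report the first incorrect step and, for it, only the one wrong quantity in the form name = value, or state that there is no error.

step 4, y = 9

Step 1: x = 8 + (8) = 16, y = 2 + (-3) = -1 — no discrepancy.
Step 2: x = 16 + (1) = 17, y = -1 + (8) = 7 — consistent with the log.
Step 3: x = 17 + (-9) = 8, y = 7 + (4) = 11 — in agreement.
Step 4: x = 8 + (-1) = 7, y = 11 + (-2) = 9 — first mismatch against the log.
That makes step 4 the first incorrect line — y = 9 is what it should show.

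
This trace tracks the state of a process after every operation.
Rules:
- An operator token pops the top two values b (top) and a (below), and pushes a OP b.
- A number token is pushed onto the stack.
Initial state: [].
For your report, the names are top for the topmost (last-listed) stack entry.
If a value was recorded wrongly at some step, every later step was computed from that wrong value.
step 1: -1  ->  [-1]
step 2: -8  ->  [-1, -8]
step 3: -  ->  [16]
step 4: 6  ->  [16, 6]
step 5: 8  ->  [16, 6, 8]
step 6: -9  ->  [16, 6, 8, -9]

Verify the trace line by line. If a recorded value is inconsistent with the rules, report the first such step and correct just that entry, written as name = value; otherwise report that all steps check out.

step 1: push -1: top = -1 -> matches
step 2: push -8: top = -8 -> same as recorded
step 3: -1 - -8 = 7 -> the trace disagrees here
Conclusion: step 3 carries the first error; the entry should be top = 7.

step 3, top = 7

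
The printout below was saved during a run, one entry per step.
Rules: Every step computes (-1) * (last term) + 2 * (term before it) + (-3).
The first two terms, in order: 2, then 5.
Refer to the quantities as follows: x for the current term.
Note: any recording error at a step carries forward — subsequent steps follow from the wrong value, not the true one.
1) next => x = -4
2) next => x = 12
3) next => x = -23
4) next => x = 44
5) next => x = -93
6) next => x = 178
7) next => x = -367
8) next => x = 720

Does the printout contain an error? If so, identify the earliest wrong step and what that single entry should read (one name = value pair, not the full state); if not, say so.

step 1: x = -1*(5) + (2)*(2) + (-3) = -4 -> matches
step 2: x = -1*(-4) + (2)*(5) + (-3) = 11 -> the recorded entry deviates here
First deviation found at step 2; the corrected entry is x = 11.

step 2, x = 11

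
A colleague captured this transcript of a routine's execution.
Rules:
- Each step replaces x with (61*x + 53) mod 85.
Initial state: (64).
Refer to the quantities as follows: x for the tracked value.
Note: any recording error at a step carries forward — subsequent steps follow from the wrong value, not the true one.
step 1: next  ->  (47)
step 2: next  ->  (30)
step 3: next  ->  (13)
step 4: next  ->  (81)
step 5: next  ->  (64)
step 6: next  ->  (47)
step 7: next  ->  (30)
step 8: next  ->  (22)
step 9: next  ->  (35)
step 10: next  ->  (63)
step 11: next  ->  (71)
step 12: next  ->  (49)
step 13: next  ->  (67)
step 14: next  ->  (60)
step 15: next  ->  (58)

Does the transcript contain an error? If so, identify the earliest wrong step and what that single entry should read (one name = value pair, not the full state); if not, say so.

step 8, x = 13

Recomputing the run from the initial state:
step 1: x = 47
step 2: x = 30
step 3: x = 13
step 4: x = 81
step 5: x = 64
step 6: x = 47
step 7: x = 30
step 8: x = 13
step 9: x = 81
step 10: x = 64
step 11: x = 47
step 12: x = 30
step 13: x = 13
step 14: x = 81
step 15: x = 64
The first disagreement with the transcript is at step 8, where the value should be x = 13.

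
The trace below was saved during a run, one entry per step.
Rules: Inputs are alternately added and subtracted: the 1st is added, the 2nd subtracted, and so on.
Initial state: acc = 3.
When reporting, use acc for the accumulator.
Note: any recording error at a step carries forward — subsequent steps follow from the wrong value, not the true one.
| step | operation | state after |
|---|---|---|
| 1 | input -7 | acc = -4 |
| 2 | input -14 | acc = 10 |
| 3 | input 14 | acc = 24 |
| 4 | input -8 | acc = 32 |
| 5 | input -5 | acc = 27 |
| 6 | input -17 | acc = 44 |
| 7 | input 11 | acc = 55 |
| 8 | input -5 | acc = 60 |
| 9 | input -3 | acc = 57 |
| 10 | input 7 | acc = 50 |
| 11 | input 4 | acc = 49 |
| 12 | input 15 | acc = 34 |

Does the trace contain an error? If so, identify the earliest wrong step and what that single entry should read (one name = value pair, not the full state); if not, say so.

Step 1: acc = 3 + -7 = -4 — verified.
Step 2: acc = -4 - -14 = 10 — agrees with the trace.
Step 3: acc = 10 + 14 = 24 — consistent with the trace.
Step 4: acc = 24 - -8 = 32 — same as recorded.
Step 5: acc = 32 + -5 = 27 — same as recorded.
Step 6: acc = 27 - -17 = 44 — verified.
Step 7: acc = 44 + 11 = 55 — no discrepancy.
Step 8: acc = 55 - -5 = 60 — verified.
Step 9: acc = 60 + -3 = 57 — no discrepancy.
Step 10: acc = 57 - 7 = 50 — no discrepancy.
Step 11: acc = 50 + 4 = 54 — the trace has a different value.
First deviation found at step 11; the corrected entry is acc = 54.

step 11, acc = 54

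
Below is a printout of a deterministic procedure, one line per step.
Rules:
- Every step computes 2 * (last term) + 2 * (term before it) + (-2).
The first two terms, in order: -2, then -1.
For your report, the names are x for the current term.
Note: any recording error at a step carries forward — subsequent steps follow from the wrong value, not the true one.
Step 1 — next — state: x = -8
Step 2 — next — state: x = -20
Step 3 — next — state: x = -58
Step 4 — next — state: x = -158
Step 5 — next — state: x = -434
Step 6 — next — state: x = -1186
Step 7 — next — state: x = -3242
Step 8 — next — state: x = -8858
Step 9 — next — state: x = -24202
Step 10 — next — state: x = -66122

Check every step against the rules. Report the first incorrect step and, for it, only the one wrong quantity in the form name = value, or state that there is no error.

Recomputing the run from the initial state:
step 1: x = -8
step 2: x = -20
step 3: x = -58
step 4: x = -158
step 5: x = -434
step 6: x = -1186
step 7: x = -3242
step 8: x = -8858
step 9: x = -24202
step 10: x = -66122
This matches the printout at every step.

no error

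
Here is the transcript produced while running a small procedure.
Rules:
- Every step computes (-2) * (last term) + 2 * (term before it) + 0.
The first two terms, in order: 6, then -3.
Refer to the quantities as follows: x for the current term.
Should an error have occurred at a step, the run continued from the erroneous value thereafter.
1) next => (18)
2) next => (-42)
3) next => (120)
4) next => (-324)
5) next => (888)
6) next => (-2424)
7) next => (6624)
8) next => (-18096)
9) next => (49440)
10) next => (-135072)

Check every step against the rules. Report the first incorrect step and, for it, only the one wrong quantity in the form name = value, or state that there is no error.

1. x = -2*(-3) + (2)*(6) + (0) = 18 (exactly as logged)
2. x = -2*(18) + (2)*(-3) + (0) = -42 (checks out)
3. x = -2*(-42) + (2)*(18) + (0) = 120 (consistent with the transcript)
4. x = -2*(120) + (2)*(-42) + (0) = -324 (checks out)
5. x = -2*(-324) + (2)*(120) + (0) = 888 (matches)
6. x = -2*(888) + (2)*(-324) + (0) = -2424 (in agreement)
7. x = -2*(-2424) + (2)*(888) + (0) = 6624 (no discrepancy)
8. x = -2*(6624) + (2)*(-2424) + (0) = -18096 (consistent with the transcript)
9. x = -2*(-18096) + (2)*(6624) + (0) = 49440 (checks out)
10. x = -2*(49440) + (2)*(-18096) + (0) = -135072 (exactly as logged)
The recomputation confirms every line.

no error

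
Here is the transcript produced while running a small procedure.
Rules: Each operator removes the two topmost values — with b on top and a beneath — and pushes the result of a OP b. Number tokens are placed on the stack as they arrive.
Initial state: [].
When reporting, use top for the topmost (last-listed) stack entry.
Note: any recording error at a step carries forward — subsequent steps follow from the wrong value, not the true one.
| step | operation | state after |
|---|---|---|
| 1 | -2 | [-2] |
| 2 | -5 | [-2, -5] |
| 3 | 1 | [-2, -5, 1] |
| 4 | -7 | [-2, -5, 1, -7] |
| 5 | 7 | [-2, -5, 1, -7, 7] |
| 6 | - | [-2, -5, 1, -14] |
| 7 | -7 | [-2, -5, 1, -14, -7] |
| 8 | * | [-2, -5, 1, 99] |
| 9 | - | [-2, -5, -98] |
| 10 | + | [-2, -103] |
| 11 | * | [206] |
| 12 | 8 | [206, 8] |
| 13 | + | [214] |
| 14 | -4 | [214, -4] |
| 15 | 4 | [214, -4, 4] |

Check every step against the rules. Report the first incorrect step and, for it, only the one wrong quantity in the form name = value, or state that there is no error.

step 8, top = 98

1. push -2: top = -2 (confirmed correct)
2. push -5: top = -5 (no discrepancy)
3. push 1: top = 1 (exactly as logged)
4. push -7: top = -7 (no discrepancy)
5. push 7: top = 7 (checks out)
6. -7 - 7 = -14 (no discrepancy)
7. push -7: top = -7 (consistent with the transcript)
8. -14 * -7 = 98 (the entry is off here)
The audit stops at step 8: the recorded entry is wrong and should be top = 98.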